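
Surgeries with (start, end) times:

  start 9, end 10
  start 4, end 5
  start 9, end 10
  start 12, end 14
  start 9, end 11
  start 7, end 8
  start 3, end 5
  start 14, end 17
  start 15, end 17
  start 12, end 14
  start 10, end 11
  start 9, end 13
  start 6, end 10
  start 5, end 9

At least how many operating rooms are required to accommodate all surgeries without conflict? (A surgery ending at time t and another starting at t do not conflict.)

5

The answer is the maximum number of intervals overlapping at any instant.
starts: [3, 4, 5, 6, 7, 9, 9, 9, 9, 10, 12, 12, 14, 15]
ends:   [5, 5, 8, 9, 10, 10, 10, 11, 11, 13, 14, 14, 17, 17]
s3→1 s4→2 e5→1 e5→0 s5→1 s6→2 s7→3 e8→2 e9→1 s9→2 s9→3 s9→4 s9→5  — peak 5.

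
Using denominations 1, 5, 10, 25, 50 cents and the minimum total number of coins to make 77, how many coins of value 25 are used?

1

77 = 1×50 + 1×25 + 2×1
Count of 25: 1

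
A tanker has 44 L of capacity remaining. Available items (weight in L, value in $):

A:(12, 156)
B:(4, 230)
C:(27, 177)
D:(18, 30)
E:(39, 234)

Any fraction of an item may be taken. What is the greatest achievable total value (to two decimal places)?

Sort by value per unit weight and fill in that order.
Ratios (sorted): B 57.50, A 13.00, C 6.56, E 6.00, D 1.67
take B (4 @ 230); take A (12 @ 156); take C (27 @ 177); take 1/39 of E → 6.00. Capacity used 44/44.
Total value = 569.00

569.00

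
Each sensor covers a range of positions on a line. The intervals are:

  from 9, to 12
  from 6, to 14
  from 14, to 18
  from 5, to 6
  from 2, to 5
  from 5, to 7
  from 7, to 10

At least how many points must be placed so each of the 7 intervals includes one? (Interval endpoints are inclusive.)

3

By right end: [2,5]  [5,6]  [5,7]  [7,10]  [9,12]  [6,14]  [14,18]
[2,5] uncovered → point at 5; [7,10] uncovered → point at 10; [14,18] uncovered → point at 18.
Points: 5, 10, 18 (3 total).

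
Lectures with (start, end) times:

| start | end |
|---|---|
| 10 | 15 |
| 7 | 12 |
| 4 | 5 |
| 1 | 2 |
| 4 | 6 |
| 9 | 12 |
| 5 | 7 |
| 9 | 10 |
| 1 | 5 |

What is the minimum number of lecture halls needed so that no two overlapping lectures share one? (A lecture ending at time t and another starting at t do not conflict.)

3

Events (time:±→running): 1:+→1 1:+→2 2:-→1 4:+→2 4:+→3 … peak 3.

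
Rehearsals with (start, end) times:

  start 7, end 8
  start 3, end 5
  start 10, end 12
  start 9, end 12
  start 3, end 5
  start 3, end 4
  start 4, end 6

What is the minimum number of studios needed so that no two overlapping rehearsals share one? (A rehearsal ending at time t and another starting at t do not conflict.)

Count concurrent intervals with a sweep; the peak is the room count.
Events (time:±→running): 3:+→1 3:+→2 3:+→3 … peak 3.

3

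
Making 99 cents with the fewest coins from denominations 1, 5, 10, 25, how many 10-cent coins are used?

2

99 − 3×25→24 − 2×10→4 − 4×1→0
Count of 10: 2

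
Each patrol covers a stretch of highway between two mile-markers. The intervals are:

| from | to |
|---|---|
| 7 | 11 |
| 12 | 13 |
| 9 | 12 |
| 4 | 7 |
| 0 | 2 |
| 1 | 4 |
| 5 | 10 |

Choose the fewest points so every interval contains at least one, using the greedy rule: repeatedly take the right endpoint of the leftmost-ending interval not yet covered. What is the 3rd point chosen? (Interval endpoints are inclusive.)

Process intervals by earliest right end; each time one isn't hit yet, stab at its right endpoint.
By right end: [0,2]  [1,4]  [4,7]  [5,10]  [7,11]  [9,12]  [12,13]
[0,2] uncovered → point at 2; [4,7] uncovered → point at 7; [9,12] uncovered → point at 12.
Points: 2, 7, 12 (3 total).

12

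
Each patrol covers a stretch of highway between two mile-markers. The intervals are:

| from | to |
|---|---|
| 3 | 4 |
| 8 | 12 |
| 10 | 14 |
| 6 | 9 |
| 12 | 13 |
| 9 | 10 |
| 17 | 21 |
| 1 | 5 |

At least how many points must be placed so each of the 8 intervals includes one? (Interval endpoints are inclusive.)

4

Process intervals by earliest right end; each time one isn't hit yet, stab at its right endpoint.
By right end: [3,4]  [1,5]  [6,9]  [9,10]  [8,12]  [12,13]  [10,14]  [17,21]
[3,4] uncovered → point at 4; [6,9] uncovered → point at 9; [12,13] uncovered → point at 13; [17,21] uncovered → point at 21.
Points: 4, 9, 13, 21 (4 total).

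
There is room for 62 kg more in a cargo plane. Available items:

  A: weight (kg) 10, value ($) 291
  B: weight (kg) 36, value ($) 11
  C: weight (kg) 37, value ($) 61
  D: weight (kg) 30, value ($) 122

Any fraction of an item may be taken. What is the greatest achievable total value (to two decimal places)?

Greedy by value/weight ratio, highest first.
Ratios (sorted): A 29.10, D 4.07, C 1.65, B 0.31
take A (10 @ 291); take D (30 @ 122); take 22/37 of C → 36.27. Capacity used 62/62.
Total value = 449.27

449.27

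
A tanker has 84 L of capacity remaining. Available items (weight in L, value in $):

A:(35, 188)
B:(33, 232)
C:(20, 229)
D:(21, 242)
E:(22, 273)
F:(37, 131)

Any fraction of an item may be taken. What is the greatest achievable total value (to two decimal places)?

891.64

Sort by value per unit weight and fill in that order.
Order: E (273/22=12.41) > D (242/21=11.52) > C (229/20=11.45) > B (232/33=7.03) > A (188/35=5.37) > F (131/37=3.54)
Fill: take E (22 @ 273) → take D (21 @ 242) → take C (20 @ 229) → take 21/33 of B → 147.64; 84/84 used.
Total value = 891.64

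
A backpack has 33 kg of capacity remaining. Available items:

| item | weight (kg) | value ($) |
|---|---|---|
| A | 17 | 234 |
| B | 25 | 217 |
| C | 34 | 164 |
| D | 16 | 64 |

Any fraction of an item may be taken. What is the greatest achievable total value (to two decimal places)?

372.88

Sort by value per unit weight and fill in that order.
Ratios (sorted): A 13.76, B 8.68, C 4.82, D 4.00
take A (17 @ 234); take 16/25 of B → 138.88. Capacity used 33/33.
Total value = 372.88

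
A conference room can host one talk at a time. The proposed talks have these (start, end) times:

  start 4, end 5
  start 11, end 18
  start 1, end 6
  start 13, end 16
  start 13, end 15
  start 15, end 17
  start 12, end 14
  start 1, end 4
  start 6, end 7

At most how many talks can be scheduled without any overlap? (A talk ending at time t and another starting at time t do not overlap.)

5

By end time: (1,4), (4,5), (1,6), (6,7), (12,14), (13,15), (13,16), (15,17), (11,18).
Pick (1,4); next start ≥ 4 → (4,5); next start ≥ 5 → (6,7); next start ≥ 7 → (12,14); next start ≥ 14 → (15,17).
Selected 5 talks.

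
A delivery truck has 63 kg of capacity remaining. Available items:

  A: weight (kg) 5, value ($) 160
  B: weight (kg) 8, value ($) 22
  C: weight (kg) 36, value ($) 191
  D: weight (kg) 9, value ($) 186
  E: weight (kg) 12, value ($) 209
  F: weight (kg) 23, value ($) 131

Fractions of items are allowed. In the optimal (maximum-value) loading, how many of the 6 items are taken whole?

4

Greedy by value/weight ratio, highest first.
Ratios (sorted): A 32.00, D 20.67, E 17.42, F 5.70, C 5.31, B 2.75
take A (5 @ 160); take D (9 @ 186); take E (12 @ 209); take F (23 @ 131); take 14/36 of C → 74.28. Capacity used 63/63.
4 item(s) taken whole; one partial (take 14/36 of C).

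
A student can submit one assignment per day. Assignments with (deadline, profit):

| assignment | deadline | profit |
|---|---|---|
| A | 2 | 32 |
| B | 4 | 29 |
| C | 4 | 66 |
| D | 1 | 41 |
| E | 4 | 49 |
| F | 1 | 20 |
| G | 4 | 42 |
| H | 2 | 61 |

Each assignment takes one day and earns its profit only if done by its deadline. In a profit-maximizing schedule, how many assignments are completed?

Take jobs in profit order; each goes to the latest open slot no later than its deadline.
By profit: C(d4,66), H(d2,61), E(d4,49), G(d4,42), D(d1,41), A(d2,32), B(d4,29), F(d1,20)
C→slot 4; H→slot 2; E→slot 3; G→slot 1; D skipped; A skipped; B skipped; F skipped.
4 of 8 scheduled.

4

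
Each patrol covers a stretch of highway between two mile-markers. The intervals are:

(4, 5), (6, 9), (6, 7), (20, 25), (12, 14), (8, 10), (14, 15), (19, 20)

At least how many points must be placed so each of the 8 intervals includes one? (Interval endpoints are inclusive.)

Sort by right endpoint; whenever an interval is uncovered, place a point at its right end.
Sorted: [4,5] [6,7] [6,9] [8,10] [12,14] [14,15] [19,20] [20,25]
{[4,5]} hit by 5; {[6,7],[6,9]} hit by 7; {[8,10]} hit by 10; {[12,14],[14,15]} hit by 14; {[19,20],[20,25]} hit by 20.
Points: 5, 7, 10, 14, 20 (5 total).

5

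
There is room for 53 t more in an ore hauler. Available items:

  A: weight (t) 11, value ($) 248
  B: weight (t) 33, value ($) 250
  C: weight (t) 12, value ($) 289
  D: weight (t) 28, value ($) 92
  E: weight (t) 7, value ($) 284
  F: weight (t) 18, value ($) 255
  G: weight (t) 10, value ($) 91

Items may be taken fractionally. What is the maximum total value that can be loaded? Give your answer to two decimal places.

1121.50

Ratios (sorted): E 40.57, C 24.08, A 22.55, F 14.17, G 9.10, B 7.58, D 3.29
take E (7 @ 284); take C (12 @ 289); take A (11 @ 248); take F (18 @ 255); take 5/10 of G → 45.50. Capacity used 53/53.
Total value = 1121.50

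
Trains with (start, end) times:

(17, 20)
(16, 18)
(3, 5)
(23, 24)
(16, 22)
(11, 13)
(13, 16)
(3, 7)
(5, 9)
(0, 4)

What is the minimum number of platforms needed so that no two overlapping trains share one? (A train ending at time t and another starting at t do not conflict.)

3

The answer is the maximum number of intervals overlapping at any instant.
starts: [0, 3, 3, 5, 11, 13, 16, 16, 17, 23]
ends:   [4, 5, 7, 9, 13, 16, 18, 20, 22, 24]
s0→1 s3→2 s3→3  — peak 3.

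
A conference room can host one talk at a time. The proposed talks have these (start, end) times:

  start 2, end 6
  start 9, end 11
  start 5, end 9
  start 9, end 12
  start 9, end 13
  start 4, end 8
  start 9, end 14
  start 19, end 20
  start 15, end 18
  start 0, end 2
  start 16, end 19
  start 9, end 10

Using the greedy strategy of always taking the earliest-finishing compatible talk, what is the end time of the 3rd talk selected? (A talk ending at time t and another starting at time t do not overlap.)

By end time: (0,2), (2,6), (4,8), (5,9), (9,10), (9,11), (9,12), (9,13), (9,14), (15,18), (16,19), (19,20).
Pick (0,2); next start ≥ 2 → (2,6); next start ≥ 6 → (9,10); next start ≥ 10 → (15,18); next start ≥ 18 → (19,20).
Selected: (0,2) (2,6) (9,10) (15,18) (19,20)

10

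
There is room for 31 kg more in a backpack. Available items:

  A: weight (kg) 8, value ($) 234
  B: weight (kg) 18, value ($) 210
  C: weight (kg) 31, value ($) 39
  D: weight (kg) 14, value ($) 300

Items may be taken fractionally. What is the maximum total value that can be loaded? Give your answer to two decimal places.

Ratios (sorted): A 29.25, D 21.43, B 11.67, C 1.26
take A (8 @ 234); take D (14 @ 300); take 9/18 of B → 105.00. Capacity used 31/31.
Total value = 639.00

639.00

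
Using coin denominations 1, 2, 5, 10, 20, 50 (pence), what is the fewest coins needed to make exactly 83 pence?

83 = 1×50 + 1×20 + 1×10 + 1×2 + 1×1
Total coins = 1 + 1 + 1 + 1 + 1 = 5

5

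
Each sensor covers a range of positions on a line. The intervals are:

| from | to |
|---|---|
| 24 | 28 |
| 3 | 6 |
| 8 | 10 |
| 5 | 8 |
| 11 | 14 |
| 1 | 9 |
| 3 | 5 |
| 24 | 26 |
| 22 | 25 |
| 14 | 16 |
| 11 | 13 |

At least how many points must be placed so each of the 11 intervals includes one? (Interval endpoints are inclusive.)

5

By right end: [3,5]  [3,6]  [5,8]  [1,9]  [8,10]  [11,13]  [11,14]  [14,16]  [22,25]  [24,26]  [24,28]
[3,5] uncovered → point at 5; [8,10] uncovered → point at 10; [11,13] uncovered → point at 13; [14,16] uncovered → point at 16; [22,25] uncovered → point at 25.
Points: 5, 10, 13, 16, 25 (5 total).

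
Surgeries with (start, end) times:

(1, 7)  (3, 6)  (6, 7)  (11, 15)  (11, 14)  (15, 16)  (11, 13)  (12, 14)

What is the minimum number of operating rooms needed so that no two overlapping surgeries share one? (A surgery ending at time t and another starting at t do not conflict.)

Count concurrent intervals with a sweep; the peak is the room count.
starts: [1, 3, 6, 11, 11, 11, 12, 15]
ends:   [6, 7, 7, 13, 14, 14, 15, 16]
s1→1 s3→2 e6→1 s6→2 e7→1 e7→0 s11→1 s11→2 s11→3 s12→4  — peak 4.

4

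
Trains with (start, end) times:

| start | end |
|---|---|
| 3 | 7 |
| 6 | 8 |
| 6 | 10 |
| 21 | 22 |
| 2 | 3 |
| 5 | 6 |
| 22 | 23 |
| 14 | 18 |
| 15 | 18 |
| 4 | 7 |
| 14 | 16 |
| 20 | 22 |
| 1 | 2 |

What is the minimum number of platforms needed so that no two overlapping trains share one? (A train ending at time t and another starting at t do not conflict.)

4

starts: [1, 2, 3, 4, 5, 6, 6, 14, 14, 15, 20, 21, 22]
ends:   [2, 3, 6, 7, 7, 8, 10, 16, 18, 18, 22, 22, 23]
s1→1 e2→0 s2→1 e3→0 s3→1 s4→2 s5→3 e6→2 s6→3 s6→4  — peak 4.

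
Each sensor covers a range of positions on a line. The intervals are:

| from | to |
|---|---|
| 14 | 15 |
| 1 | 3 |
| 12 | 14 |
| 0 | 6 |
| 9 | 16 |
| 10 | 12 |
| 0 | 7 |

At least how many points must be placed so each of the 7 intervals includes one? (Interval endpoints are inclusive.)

3

Sort by right endpoint; whenever an interval is uncovered, place a point at its right end.
By right end: [1,3]  [0,6]  [0,7]  [10,12]  [12,14]  [14,15]  [9,16]
[1,3] uncovered → point at 3; [10,12] uncovered → point at 12; [14,15] uncovered → point at 15.
Points: 3, 12, 15 (3 total).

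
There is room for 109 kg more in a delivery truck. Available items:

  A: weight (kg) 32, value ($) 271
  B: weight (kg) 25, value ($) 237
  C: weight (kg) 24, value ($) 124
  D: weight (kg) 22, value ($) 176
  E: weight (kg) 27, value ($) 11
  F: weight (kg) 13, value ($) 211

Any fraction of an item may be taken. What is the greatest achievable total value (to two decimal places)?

982.83

Sort by value per unit weight and fill in that order.
Ratios (sorted): F 16.23, B 9.48, A 8.47, D 8.00, C 5.17, E 0.41
take F (13 @ 211); take B (25 @ 237); take A (32 @ 271); take D (22 @ 176); take 17/24 of C → 87.83. Capacity used 109/109.
Total value = 982.83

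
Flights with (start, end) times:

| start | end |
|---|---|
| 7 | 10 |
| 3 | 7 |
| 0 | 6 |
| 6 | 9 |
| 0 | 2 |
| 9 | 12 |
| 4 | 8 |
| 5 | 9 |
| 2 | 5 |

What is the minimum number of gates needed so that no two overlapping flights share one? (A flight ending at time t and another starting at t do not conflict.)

4

starts: [0, 0, 2, 3, 4, 5, 6, 7, 9]
ends:   [2, 5, 6, 7, 8, 9, 9, 10, 12]
s0→1 s0→2 e2→1 s2→2 s3→3 s4→4  — peak 4.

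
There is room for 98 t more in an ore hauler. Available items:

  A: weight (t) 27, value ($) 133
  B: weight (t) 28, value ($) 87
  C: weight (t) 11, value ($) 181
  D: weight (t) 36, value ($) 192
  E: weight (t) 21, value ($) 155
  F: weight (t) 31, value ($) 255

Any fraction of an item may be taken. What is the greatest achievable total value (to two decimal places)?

Ratios (sorted): C 16.45, F 8.23, E 7.38, D 5.33, A 4.93, B 3.11
take C (11 @ 181); take F (31 @ 255); take E (21 @ 155); take 35/36 of D → 186.67. Capacity used 98/98.
Total value = 777.67

777.67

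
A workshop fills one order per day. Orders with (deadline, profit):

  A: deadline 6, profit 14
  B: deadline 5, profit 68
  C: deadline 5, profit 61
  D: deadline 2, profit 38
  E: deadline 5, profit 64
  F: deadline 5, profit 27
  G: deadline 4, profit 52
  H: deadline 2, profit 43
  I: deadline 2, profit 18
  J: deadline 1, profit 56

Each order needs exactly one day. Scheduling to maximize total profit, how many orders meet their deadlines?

6

By profit: B(d5,68), E(d5,64), C(d5,61), J(d1,56), G(d4,52), H(d2,43), D(d2,38), F(d5,27), I(d2,18), A(d6,14)
B→slot 5; E→slot 4; C→slot 3; J→slot 1; G→slot 2; H skipped; D skipped; F skipped; I skipped; A→slot 6.
6 of 10 scheduled.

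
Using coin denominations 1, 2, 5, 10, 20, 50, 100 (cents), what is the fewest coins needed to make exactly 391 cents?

Greedy: take as many of the largest coin as possible, then repeat with the remainder.
391 − 3×100→91 − 1×50→41 − 2×20→1 − 1×1→0
Total coins = 3 + 1 + 2 + 1 = 7

7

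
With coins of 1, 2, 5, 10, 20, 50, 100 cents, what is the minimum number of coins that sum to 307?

5

Greedy: take as many of the largest coin as possible, then repeat with the remainder.
307 = 3×100 + 1×5 + 1×2
Total coins = 3 + 1 + 1 = 5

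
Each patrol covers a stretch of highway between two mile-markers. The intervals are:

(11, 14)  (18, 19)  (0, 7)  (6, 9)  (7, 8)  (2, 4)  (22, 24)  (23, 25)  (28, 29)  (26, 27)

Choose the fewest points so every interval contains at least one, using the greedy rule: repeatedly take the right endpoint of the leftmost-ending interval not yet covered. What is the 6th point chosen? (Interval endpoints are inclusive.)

Sorted: [2,4] [0,7] [7,8] [6,9] [11,14] [18,19] [22,24] [23,25] [26,27] [28,29]
{[2,4],[0,7]} hit by 4; {[7,8],[6,9]} hit by 8; {[11,14]} hit by 14; {[18,19]} hit by 19; {[22,24],[23,25]} hit by 24; {[26,27]} hit by 27; {[28,29]} hit by 29.
Points: 4, 8, 14, 19, 24, 27, 29 (7 total).

27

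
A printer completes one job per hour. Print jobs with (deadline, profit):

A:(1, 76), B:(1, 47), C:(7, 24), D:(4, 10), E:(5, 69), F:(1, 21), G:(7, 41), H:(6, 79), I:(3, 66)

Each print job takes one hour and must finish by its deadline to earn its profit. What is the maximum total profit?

By profit: H(d6,79), A(d1,76), E(d5,69), I(d3,66), B(d1,47), G(d7,41), C(d7,24), F(d1,21), D(d4,10)
H→slot 6; A→slot 1; E→slot 5; I→slot 3; B skipped; G→slot 7; C→slot 4; F skipped; D→slot 2.
Profit = 76 + 10 + 66 + 24 + 69 + 79 + 41 = 365

365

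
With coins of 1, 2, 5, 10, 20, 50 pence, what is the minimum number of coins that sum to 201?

5

201 = 4×50 + 1×1
Total coins = 4 + 1 = 5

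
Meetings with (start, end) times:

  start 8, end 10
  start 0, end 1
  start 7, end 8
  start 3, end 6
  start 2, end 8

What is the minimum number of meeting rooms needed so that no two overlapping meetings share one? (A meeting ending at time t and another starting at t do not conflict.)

2

Count concurrent intervals with a sweep; the peak is the room count.
Events (time:±→running): 0:+→1 1:-→0 2:+→1 3:+→2 … peak 2.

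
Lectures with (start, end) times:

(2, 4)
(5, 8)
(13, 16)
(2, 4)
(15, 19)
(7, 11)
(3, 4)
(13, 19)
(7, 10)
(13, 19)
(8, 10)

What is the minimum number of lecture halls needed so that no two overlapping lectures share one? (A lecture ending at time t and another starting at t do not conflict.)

4

The answer is the maximum number of intervals overlapping at any instant.
starts: [2, 2, 3, 5, 7, 7, 8, 13, 13, 13, 15]
ends:   [4, 4, 4, 8, 10, 10, 11, 16, 19, 19, 19]
s2→1 s2→2 s3→3 e4→2 e4→1 e4→0 s5→1 s7→2 s7→3 e8→2 s8→3 e10→2 e10→1 e11→0 s13→1 s13→2 s13→3 s15→4  — peak 4.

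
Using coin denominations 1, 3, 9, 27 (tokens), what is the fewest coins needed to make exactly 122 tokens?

122 − 4×27→14 − 1×9→5 − 1×3→2 − 2×1→0
Total coins = 4 + 1 + 1 + 2 = 8

8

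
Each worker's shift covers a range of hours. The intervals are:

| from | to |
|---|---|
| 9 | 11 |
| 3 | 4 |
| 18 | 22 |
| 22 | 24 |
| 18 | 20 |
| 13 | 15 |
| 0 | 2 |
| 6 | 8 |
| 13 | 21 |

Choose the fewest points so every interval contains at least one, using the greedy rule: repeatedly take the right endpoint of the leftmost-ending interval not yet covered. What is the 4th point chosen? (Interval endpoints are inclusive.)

11

Sorted: [0,2] [3,4] [6,8] [9,11] [13,15] [18,20] [13,21] [18,22] [22,24]
{[0,2]} hit by 2; {[3,4]} hit by 4; {[6,8]} hit by 8; {[9,11]} hit by 11; {[13,15]} hit by 15; {[18,20],[13,21],[18,22]} hit by 20; {[22,24]} hit by 24.
Points: 2, 4, 8, 11, 15, 20, 24 (7 total).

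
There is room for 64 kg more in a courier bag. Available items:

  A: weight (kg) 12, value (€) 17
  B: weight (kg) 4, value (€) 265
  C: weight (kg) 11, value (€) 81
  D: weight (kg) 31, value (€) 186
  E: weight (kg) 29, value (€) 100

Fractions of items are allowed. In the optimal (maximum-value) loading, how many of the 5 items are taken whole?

3

Sort by value per unit weight and fill in that order.
Order: B (265/4=66.25) > C (81/11=7.36) > D (186/31=6.00) > E (100/29=3.45) > A (17/12=1.42)
Fill: take B (4 @ 265) → take C (11 @ 81) → take D (31 @ 186) → take 18/29 of E → 62.07; 64/64 used.
3 item(s) taken whole; one partial (take 18/29 of E).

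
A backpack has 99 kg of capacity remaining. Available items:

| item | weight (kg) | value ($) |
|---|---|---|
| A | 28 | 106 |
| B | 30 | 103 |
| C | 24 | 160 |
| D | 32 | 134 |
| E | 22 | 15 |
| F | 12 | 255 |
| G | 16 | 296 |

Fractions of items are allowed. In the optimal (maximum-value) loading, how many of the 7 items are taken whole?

4

Greedy by value/weight ratio, highest first.
Ratios (sorted): F 21.25, G 18.50, C 6.67, D 4.19, A 3.79, B 3.43, E 0.68
take F (12 @ 255); take G (16 @ 296); take C (24 @ 160); take D (32 @ 134); take 15/28 of A → 56.79. Capacity used 99/99.
4 item(s) taken whole; one partial (take 15/28 of A).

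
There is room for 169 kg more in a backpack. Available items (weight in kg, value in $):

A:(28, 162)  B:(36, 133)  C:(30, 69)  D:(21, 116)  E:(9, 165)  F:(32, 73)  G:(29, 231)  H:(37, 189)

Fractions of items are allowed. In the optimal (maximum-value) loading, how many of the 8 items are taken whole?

6

Greedy by value/weight ratio, highest first.
Order: E (165/9=18.33) > G (231/29=7.97) > A (162/28=5.79) > D (116/21=5.52) > H (189/37=5.11) > B (133/36=3.69) > C (69/30=2.30) > F (73/32=2.28)
Fill: take E (9 @ 165) → take G (29 @ 231) → take A (28 @ 162) → take D (21 @ 116) → take H (37 @ 189) → take B (36 @ 133) → take 9/30 of C → 20.70; 169/169 used.
6 item(s) taken whole; one partial (take 9/30 of C).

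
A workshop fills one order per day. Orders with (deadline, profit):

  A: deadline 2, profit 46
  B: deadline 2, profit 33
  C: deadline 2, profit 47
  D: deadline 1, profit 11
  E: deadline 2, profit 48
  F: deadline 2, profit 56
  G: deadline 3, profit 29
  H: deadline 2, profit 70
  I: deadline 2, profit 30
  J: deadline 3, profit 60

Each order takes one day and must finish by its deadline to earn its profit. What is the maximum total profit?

Take jobs in profit order; each goes to the latest open slot no later than its deadline.
By profit: H(d2,70), J(d3,60), F(d2,56), E(d2,48), C(d2,47), A(d2,46), B(d2,33), I(d2,30), G(d3,29), D(d1,11)
H→slot 2; J→slot 3; F→slot 1; E skipped; C skipped; A skipped; B skipped; I skipped; G skipped; D skipped.
Profit = 56 + 70 + 60 = 186

186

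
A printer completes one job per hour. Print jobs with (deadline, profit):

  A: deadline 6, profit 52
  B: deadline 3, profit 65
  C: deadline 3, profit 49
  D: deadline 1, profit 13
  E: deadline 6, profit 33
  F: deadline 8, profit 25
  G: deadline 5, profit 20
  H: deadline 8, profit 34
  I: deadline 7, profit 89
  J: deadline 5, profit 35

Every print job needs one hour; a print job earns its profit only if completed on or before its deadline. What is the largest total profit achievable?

382

Profit order: I=89 B=65 A=52 C=49 J=35 H=34 E=33 F=25 G=20 D=13
Assign: I→slot 7, B→slot 3, A→slot 6, C→slot 2, J→slot 5, H→slot 8, E→slot 4, F→slot 1, G skipped, D skipped.
Slots: [1:F] [2:C] [3:B] [4:E] [5:J] [6:A] [7:I] [8:H]
Profit = 25 + 49 + 65 + 33 + 35 + 52 + 89 + 34 = 382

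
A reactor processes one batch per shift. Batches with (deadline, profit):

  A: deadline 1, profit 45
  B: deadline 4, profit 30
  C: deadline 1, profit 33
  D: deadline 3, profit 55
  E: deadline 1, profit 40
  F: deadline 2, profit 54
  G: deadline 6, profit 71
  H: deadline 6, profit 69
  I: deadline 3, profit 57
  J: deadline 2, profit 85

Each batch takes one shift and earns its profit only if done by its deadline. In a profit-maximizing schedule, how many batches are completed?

6

Take jobs in profit order; each goes to the latest open slot no later than its deadline.
Profit order: J=85 G=71 H=69 I=57 D=55 F=54 A=45 E=40 C=33 B=30
Assign: J→slot 2, G→slot 6, H→slot 5, I→slot 3, D→slot 1, F skipped, A skipped, E skipped, C skipped, B→slot 4.
Slots: [1:D] [2:J] [3:I] [4:B] [5:H] [6:G]
6 of 10 scheduled.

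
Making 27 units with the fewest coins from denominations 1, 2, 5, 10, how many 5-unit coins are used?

Use the largest denomination that fits, subtract, and repeat.
27 = 2×10 + 1×5 + 1×2
Count of 5: 1

1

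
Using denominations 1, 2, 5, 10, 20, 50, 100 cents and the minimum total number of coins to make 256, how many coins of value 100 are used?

2

256 − 2×100→56 − 1×50→6 − 1×5→1 − 1×1→0
Count of 100: 2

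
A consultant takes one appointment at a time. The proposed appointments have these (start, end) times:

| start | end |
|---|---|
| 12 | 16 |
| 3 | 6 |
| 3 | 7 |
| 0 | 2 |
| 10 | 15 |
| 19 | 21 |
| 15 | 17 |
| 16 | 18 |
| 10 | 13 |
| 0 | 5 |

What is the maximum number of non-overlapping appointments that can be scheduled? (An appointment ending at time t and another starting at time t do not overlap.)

5

Greedy by earliest finish: after sorting by end time, pick each interval compatible with the last pick.
Sorted by end: (0,2)  (0,5)  (3,6)  (3,7)  (10,13)  (10,15)  (12,16)  (15,17)  (16,18)  (19,21)
take (0,2); take (3,6); take (10,13); take (15,17); skip (16,18); take (19,21).
Selected 5 appointments.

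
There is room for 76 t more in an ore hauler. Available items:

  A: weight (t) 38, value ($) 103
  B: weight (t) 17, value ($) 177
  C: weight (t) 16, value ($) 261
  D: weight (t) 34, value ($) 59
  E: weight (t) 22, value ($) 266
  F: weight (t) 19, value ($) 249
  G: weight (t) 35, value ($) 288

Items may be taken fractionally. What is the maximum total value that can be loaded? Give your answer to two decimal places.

969.46

Order: C (261/16=16.31) > F (249/19=13.11) > E (266/22=12.09) > B (177/17=10.41) > G (288/35=8.23) > A (103/38=2.71) > D (59/34=1.74)
Fill: take C (16 @ 261) → take F (19 @ 249) → take E (22 @ 266) → take B (17 @ 177) → take 2/35 of G → 16.46; 76/76 used.
Total value = 969.46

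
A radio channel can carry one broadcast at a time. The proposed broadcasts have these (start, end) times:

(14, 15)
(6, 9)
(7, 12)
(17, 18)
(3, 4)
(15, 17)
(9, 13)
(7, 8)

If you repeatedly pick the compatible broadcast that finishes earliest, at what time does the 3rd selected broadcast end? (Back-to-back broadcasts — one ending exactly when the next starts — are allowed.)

13

Sorted by end: (3,4)  (7,8)  (6,9)  (7,12)  (9,13)  (14,15)  (15,17)  (17,18)
take (3,4); take (7,8); skip (6,9); take (9,13); take (14,15); take (15,17); take (17,18).
Selected: (3,4) (7,8) (9,13) (14,15) (15,17) (17,18)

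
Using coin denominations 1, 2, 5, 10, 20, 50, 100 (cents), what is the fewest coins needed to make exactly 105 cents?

2

Use the largest denomination that fits, subtract, and repeat.
105 − 1×100→5 − 1×5→0
Total coins = 1 + 1 = 2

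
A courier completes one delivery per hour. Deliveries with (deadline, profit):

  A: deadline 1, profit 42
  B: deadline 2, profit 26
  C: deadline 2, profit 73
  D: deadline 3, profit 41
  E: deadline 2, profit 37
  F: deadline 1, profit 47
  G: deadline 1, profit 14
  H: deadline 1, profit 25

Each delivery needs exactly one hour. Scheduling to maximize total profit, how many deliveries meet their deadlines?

3

Take jobs in profit order; each goes to the latest open slot no later than its deadline.
Profit order: C=73 F=47 A=42 D=41 E=37 B=26 H=25 G=14
Assign: C→slot 2, F→slot 1, A skipped, D→slot 3, E skipped, B skipped, H skipped, G skipped.
Slots: [1:F] [2:C] [3:D]
3 of 8 scheduled.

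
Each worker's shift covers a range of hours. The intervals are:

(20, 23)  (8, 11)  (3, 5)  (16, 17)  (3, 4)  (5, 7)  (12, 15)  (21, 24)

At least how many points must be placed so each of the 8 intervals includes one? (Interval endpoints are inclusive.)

Process intervals by earliest right end; each time one isn't hit yet, stab at its right endpoint.
Sorted: [3,4] [3,5] [5,7] [8,11] [12,15] [16,17] [20,23] [21,24]
{[3,4],[3,5]} hit by 4; {[5,7]} hit by 7; {[8,11]} hit by 11; {[12,15]} hit by 15; {[16,17]} hit by 17; {[20,23],[21,24]} hit by 23.
Points: 4, 7, 11, 15, 17, 23 (6 total).

6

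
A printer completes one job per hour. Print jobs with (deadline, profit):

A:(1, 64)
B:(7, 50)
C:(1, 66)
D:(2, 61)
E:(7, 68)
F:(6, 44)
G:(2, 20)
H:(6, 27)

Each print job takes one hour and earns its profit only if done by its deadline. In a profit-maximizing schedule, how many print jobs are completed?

Take jobs in profit order; each goes to the latest open slot no later than its deadline.
By profit: E(d7,68), C(d1,66), A(d1,64), D(d2,61), B(d7,50), F(d6,44), H(d6,27), G(d2,20)
E→slot 7; C→slot 1; A skipped; D→slot 2; B→slot 6; F→slot 5; H→slot 4; G skipped.
6 of 8 scheduled.

6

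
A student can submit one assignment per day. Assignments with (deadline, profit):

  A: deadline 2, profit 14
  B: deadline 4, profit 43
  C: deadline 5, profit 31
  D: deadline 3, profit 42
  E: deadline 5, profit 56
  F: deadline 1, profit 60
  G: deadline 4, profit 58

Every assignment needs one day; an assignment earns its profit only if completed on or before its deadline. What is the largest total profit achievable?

Take jobs in profit order; each goes to the latest open slot no later than its deadline.
Profit order: F=60 G=58 E=56 B=43 D=42 C=31 A=14
Assign: F→slot 1, G→slot 4, E→slot 5, B→slot 3, D→slot 2, C skipped, A skipped.
Slots: [1:F] [2:D] [3:B] [4:G] [5:E]
Profit = 60 + 42 + 43 + 58 + 56 = 259

259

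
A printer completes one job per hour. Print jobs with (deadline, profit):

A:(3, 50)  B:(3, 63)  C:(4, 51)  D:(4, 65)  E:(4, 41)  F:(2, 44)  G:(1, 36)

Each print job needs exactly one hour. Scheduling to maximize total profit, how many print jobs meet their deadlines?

Take jobs in profit order; each goes to the latest open slot no later than its deadline.
By profit: D(d4,65), B(d3,63), C(d4,51), A(d3,50), F(d2,44), E(d4,41), G(d1,36)
D→slot 4; B→slot 3; C→slot 2; A→slot 1; F skipped; E skipped; G skipped.
4 of 7 scheduled.

4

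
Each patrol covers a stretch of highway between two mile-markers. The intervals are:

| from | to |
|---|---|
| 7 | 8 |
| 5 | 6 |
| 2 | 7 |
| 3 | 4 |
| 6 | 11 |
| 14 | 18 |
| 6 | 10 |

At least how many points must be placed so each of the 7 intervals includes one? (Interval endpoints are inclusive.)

4

Sort by right endpoint; whenever an interval is uncovered, place a point at its right end.
By right end: [3,4]  [5,6]  [2,7]  [7,8]  [6,10]  [6,11]  [14,18]
[3,4] uncovered → point at 4; [5,6] uncovered → point at 6; [7,8] uncovered → point at 8; [14,18] uncovered → point at 18.
Points: 4, 6, 8, 18 (4 total).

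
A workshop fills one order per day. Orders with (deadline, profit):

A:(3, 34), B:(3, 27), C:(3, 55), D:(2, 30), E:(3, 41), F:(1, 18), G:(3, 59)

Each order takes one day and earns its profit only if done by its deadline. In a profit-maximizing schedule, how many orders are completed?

Sort by profit descending; place each in the latest free slot ≤ its deadline.
Profit order: G=59 C=55 E=41 A=34 D=30 B=27 F=18
Assign: G→slot 3, C→slot 2, E→slot 1, A skipped, D skipped, B skipped, F skipped.
Slots: [1:E] [2:C] [3:G]
3 of 7 scheduled.

3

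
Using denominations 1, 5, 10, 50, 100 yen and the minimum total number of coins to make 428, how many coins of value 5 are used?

1

428 = 4×100 + 2×10 + 1×5 + 3×1
Count of 5: 1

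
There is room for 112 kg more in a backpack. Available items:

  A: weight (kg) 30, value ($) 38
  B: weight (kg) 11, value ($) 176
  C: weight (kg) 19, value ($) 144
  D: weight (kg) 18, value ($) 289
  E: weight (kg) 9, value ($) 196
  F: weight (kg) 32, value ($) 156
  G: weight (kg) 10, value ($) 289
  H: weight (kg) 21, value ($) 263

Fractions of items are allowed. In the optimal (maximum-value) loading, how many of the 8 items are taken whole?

6

Sort by value per unit weight and fill in that order.
Order: G (289/10=28.90) > E (196/9=21.78) > D (289/18=16.06) > B (176/11=16.00) > H (263/21=12.52) > C (144/19=7.58) > F (156/32=4.88) > A (38/30=1.27)
Fill: take G (10 @ 289) → take E (9 @ 196) → take D (18 @ 289) → take B (11 @ 176) → take H (21 @ 263) → take C (19 @ 144) → take 24/32 of F → 117.00; 112/112 used.
6 item(s) taken whole; one partial (take 24/32 of F).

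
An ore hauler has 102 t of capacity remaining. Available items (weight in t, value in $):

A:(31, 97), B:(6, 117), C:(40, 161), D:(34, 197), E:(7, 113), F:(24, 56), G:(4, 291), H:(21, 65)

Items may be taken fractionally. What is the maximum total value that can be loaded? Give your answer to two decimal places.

Greedy by value/weight ratio, highest first.
Ratios (sorted): G 72.75, B 19.50, E 16.14, D 5.79, C 4.03, A 3.13, H 3.10, F 2.33
take G (4 @ 291); take B (6 @ 117); take E (7 @ 113); take D (34 @ 197); take C (40 @ 161); take 11/31 of A → 34.42. Capacity used 102/102.
Total value = 913.42

913.42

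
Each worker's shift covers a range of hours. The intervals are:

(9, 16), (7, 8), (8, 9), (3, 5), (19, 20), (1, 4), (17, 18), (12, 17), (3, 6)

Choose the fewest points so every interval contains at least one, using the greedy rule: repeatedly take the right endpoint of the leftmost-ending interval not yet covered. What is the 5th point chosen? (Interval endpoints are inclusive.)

20

Process intervals by earliest right end; each time one isn't hit yet, stab at its right endpoint.
By right end: [1,4]  [3,5]  [3,6]  [7,8]  [8,9]  [9,16]  [12,17]  [17,18]  [19,20]
[1,4] uncovered → point at 4; [7,8] uncovered → point at 8; [9,16] uncovered → point at 16; [17,18] uncovered → point at 18; [19,20] uncovered → point at 20.
Points: 4, 8, 16, 18, 20 (5 total).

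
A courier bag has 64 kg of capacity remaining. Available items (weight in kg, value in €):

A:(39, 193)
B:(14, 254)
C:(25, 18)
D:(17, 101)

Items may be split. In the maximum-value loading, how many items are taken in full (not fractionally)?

2

Order: B (254/14=18.14) > D (101/17=5.94) > A (193/39=4.95) > C (18/25=0.72)
Fill: take B (14 @ 254) → take D (17 @ 101) → take 33/39 of A → 163.31; 64/64 used.
2 item(s) taken whole; one partial (take 33/39 of A).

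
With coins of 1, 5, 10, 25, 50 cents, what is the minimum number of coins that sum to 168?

8

168 = 3×50 + 1×10 + 1×5 + 3×1
Total coins = 3 + 1 + 1 + 3 = 8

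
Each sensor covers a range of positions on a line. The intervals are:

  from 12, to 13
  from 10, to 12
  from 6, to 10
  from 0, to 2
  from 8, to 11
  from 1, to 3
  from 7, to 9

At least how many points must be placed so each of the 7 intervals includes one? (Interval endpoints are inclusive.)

3

By right end: [0,2]  [1,3]  [7,9]  [6,10]  [8,11]  [10,12]  [12,13]
[0,2] uncovered → point at 2; [7,9] uncovered → point at 9; [10,12] uncovered → point at 12.
Points: 2, 9, 12 (3 total).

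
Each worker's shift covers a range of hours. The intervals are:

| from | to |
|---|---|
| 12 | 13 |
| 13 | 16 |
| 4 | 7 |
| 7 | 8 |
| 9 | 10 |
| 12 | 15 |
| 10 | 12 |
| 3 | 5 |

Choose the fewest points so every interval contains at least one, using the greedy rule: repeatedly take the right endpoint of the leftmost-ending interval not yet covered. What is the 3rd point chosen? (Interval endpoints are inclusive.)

Process intervals by earliest right end; each time one isn't hit yet, stab at its right endpoint.
Sorted: [3,5] [4,7] [7,8] [9,10] [10,12] [12,13] [12,15] [13,16]
{[3,5],[4,7]} hit by 5; {[7,8]} hit by 8; {[9,10],[10,12]} hit by 10; {[12,13],[12,15],[13,16]} hit by 13.
Points: 5, 8, 10, 13 (4 total).

10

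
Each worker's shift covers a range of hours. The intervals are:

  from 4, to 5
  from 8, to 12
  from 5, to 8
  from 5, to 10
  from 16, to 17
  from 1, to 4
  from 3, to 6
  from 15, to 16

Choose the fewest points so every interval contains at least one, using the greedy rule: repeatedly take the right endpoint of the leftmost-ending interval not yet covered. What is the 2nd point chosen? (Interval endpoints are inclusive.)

Sort by right endpoint; whenever an interval is uncovered, place a point at its right end.
By right end: [1,4]  [4,5]  [3,6]  [5,8]  [5,10]  [8,12]  [15,16]  [16,17]
[1,4] uncovered → point at 4; [5,8] uncovered → point at 8; [15,16] uncovered → point at 16.
Points: 4, 8, 16 (3 total).

8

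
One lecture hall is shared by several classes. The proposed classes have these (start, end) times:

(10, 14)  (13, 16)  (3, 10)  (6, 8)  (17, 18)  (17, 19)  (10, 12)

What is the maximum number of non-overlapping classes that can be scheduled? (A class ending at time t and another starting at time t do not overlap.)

4

Order by finish time; keep every interval that doesn't clash with the previous kept one.
Sorted by end: (6,8)  (3,10)  (10,12)  (10,14)  (13,16)  (17,18)  (17,19)
take (6,8); take (10,12); take (13,16); take (17,18).
Selected 4 classes.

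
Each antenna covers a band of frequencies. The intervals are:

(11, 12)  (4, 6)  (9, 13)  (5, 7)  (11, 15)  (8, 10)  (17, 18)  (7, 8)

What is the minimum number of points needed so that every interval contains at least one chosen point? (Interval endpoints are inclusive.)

4

Sort by right endpoint; whenever an interval is uncovered, place a point at its right end.
Sorted: [4,6] [5,7] [7,8] [8,10] [11,12] [9,13] [11,15] [17,18]
{[4,6],[5,7]} hit by 6; {[7,8],[8,10]} hit by 8; {[11,12],[9,13],[11,15]} hit by 12; {[17,18]} hit by 18.
Points: 6, 8, 12, 18 (4 total).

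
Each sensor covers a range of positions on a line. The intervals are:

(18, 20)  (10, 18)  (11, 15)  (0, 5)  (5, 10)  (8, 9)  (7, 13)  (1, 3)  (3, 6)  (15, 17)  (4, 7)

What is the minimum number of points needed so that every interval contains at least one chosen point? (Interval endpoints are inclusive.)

5

Sort by right endpoint; whenever an interval is uncovered, place a point at its right end.
Sorted: [1,3] [0,5] [3,6] [4,7] [8,9] [5,10] [7,13] [11,15] [15,17] [10,18] [18,20]
{[1,3],[0,5],[3,6]} hit by 3; {[4,7]} hit by 7; {[8,9],[5,10],[7,13]} hit by 9; {[11,15],[15,17],[10,18]} hit by 15; {[18,20]} hit by 20.
Points: 3, 7, 9, 15, 20 (5 total).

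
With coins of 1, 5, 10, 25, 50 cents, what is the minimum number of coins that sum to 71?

4

Use the largest denomination that fits, subtract, and repeat.
71 = 1×50 + 2×10 + 1×1
Total coins = 1 + 2 + 1 = 4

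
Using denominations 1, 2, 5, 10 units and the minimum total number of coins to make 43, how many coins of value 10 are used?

4

43 = 4×10 + 1×2 + 1×1
Count of 10: 4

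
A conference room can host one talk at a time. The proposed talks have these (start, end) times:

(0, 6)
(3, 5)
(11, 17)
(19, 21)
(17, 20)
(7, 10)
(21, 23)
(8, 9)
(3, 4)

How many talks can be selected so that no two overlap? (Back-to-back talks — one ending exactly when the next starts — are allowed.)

5

By end time: (3,4), (3,5), (0,6), (8,9), (7,10), (11,17), (17,20), (19,21), (21,23).
Pick (3,4); next start ≥ 4 → (8,9); next start ≥ 9 → (11,17); next start ≥ 17 → (17,20); next start ≥ 20 → (21,23).
Selected 5 talks.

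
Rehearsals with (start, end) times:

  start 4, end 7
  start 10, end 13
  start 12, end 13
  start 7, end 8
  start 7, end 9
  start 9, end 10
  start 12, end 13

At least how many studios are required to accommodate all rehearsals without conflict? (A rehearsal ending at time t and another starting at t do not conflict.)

3

starts: [4, 7, 7, 9, 10, 12, 12]
ends:   [7, 8, 9, 10, 13, 13, 13]
s4→1 e7→0 s7→1 s7→2 e8→1 e9→0 s9→1 e10→0 s10→1 s12→2 s12→3  — peak 3.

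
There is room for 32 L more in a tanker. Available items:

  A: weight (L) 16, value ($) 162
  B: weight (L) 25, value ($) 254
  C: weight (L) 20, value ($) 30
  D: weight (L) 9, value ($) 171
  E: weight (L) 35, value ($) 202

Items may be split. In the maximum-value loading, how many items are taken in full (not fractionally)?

Sort by value per unit weight and fill in that order.
Ratios (sorted): D 19.00, B 10.16, A 10.12, E 5.77, C 1.50
take D (9 @ 171); take 23/25 of B → 233.68. Capacity used 32/32.
1 item(s) taken whole; one partial (take 23/25 of B).

1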